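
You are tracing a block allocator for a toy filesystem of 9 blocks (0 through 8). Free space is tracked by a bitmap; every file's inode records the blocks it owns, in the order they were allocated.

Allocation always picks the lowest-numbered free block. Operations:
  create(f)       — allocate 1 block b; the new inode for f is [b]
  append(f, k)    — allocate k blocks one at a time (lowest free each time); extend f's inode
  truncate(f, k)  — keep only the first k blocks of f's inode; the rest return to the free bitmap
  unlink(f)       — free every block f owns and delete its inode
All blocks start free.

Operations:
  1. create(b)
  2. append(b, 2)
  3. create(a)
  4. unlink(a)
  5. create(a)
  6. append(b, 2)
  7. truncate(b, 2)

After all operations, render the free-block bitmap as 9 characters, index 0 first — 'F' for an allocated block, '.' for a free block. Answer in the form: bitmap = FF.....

bitmap = FF.F.....

create(b): bitmap=F........ | b=[0]
append(b, 2): bitmap=FFF...... | b=[0, 1, 2]
create(a): bitmap=FFFF..... | a=[3] b=[0, 1, 2]
unlink(a): bitmap=FFF...... | b=[0, 1, 2]
create(a): bitmap=FFFF..... | a=[3] b=[0, 1, 2]
append(b, 2): bitmap=FFFFFF... | a=[3] b=[0, 1, 2, 4, 5]
truncate(b, 2): bitmap=FF.F..... | a=[3] b=[0, 1]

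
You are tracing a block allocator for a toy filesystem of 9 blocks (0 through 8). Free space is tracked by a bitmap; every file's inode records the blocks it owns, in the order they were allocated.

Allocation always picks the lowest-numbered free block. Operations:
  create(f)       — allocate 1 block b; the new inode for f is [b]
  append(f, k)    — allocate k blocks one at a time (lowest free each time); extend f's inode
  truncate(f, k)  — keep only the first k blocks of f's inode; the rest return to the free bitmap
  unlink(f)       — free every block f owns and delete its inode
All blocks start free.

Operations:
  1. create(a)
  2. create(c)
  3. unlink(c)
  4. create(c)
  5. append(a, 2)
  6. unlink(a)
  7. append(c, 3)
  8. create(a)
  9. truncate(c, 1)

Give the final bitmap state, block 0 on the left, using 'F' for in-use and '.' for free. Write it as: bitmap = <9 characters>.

bitmap = .F..F....

create(a): bitmap=F........ | a=[0]
create(c): bitmap=FF....... | a=[0] c=[1]
unlink(c): bitmap=F........ | a=[0]
create(c): bitmap=FF....... | a=[0] c=[1]
append(a, 2): bitmap=FFFF..... | a=[0, 2, 3] c=[1]
unlink(a): bitmap=.F....... | c=[1]
append(c, 3): bitmap=FFFF..... | c=[1, 0, 2, 3]
create(a): bitmap=FFFFF.... | a=[4] c=[1, 0, 2, 3]
truncate(c, 1): bitmap=.F..F.... | a=[4] c=[1]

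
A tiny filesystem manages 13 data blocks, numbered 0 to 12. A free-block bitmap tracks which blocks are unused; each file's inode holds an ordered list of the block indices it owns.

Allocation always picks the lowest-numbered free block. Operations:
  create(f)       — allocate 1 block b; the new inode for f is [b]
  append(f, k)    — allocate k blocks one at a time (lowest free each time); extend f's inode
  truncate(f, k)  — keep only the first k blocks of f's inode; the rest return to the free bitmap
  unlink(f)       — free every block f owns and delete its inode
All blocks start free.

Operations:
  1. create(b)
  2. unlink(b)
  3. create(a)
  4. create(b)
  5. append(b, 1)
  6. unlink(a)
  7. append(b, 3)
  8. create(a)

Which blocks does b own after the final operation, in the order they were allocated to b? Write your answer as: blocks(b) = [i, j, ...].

blocks(b) = [1, 2, 0, 3, 4]

after create(b) → b:[0]  free=[F............]
after unlink(b) →   free=[.............]
after create(a) → a:[0]  free=[F............]
after create(b) → a:[0], b:[1]  free=[FF...........]
after append(b, 1) → a:[0], b:[1, 2]  free=[FFF..........]
after unlink(a) → b:[1, 2]  free=[.FF..........]
after append(b, 3) → b:[1, 2, 0, 3, 4]  free=[FFFFF........]
after create(a) → a:[5], b:[1, 2, 0, 3, 4]  free=[FFFFFF.......]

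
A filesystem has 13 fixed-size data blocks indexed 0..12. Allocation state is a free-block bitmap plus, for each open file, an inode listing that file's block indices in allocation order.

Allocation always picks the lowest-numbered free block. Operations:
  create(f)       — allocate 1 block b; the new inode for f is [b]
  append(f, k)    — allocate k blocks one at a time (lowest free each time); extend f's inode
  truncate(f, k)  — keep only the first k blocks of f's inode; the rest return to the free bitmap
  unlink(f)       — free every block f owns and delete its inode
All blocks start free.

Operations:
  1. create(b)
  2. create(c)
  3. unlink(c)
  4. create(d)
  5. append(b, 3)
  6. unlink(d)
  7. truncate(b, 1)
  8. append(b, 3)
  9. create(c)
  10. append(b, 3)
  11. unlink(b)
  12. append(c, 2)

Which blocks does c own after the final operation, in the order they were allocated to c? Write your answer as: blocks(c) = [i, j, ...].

[1] create(b) — b=0 (map F............)
[2] create(c) — b=0 c=1 (map FF...........)
[3] unlink(c) — b=0 (map F............)
[4] create(d) — b=0 d=1 (map FF...........)
[5] append(b, 3) — b=0,2,3,4 d=1 (map FFFFF........)
[6] unlink(d) — b=0,2,3,4 (map F.FFF........)
[7] truncate(b, 1) — b=0 (map F............)
[8] append(b, 3) — b=0,1,2,3 (map FFFF.........)
[9] create(c) — b=0,1,2,3 c=4 (map FFFFF........)
[10] append(b, 3) — b=0,1,2,3,5,6,7 c=4 (map FFFFFFFF.....)
[11] unlink(b) — c=4 (map ....F........)
[12] append(c, 2) — c=4,0,1 (map FF..F........)

blocks(c) = [4, 0, 1]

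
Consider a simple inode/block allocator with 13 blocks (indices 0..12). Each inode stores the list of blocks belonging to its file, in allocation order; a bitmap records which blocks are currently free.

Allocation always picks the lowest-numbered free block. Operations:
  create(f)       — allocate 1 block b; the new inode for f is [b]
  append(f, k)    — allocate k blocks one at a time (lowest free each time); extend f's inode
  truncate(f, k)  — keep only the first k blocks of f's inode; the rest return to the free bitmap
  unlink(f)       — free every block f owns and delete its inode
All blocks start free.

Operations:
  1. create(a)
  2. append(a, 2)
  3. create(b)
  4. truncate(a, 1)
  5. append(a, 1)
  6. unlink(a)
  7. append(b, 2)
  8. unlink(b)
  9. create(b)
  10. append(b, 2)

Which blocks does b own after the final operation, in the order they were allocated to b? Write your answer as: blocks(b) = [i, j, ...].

blocks(b) = [0, 1, 2]

[1] create(a) — a=0 (map F............)
[2] append(a, 2) — a=0,1,2 (map FFF..........)
[3] create(b) — a=0,1,2 b=3 (map FFFF.........)
[4] truncate(a, 1) — a=0 b=3 (map F..F.........)
[5] append(a, 1) — a=0,1 b=3 (map FF.F.........)
[6] unlink(a) — b=3 (map ...F.........)
[7] append(b, 2) — b=3,0,1 (map FF.F.........)
[8] unlink(b) —  (map .............)
[9] create(b) — b=0 (map F............)
[10] append(b, 2) — b=0,1,2 (map FFF..........)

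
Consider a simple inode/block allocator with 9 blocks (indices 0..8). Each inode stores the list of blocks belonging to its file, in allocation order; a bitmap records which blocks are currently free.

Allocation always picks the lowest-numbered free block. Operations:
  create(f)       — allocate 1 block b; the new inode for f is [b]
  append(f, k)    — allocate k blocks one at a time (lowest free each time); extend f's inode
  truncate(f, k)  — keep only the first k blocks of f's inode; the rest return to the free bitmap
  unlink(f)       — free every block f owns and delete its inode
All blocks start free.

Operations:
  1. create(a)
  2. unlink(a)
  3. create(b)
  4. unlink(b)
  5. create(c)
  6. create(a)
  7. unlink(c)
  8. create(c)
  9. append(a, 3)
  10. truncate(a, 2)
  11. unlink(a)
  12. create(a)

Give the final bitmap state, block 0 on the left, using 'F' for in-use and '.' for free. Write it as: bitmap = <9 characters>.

create(a): bitmap=F........ | a=[0]
unlink(a): bitmap=......... | 
create(b): bitmap=F........ | b=[0]
unlink(b): bitmap=......... | 
create(c): bitmap=F........ | c=[0]
create(a): bitmap=FF....... | a=[1] c=[0]
unlink(c): bitmap=.F....... | a=[1]
create(c): bitmap=FF....... | a=[1] c=[0]
append(a, 3): bitmap=FFFFF.... | a=[1, 2, 3, 4] c=[0]
truncate(a, 2): bitmap=FFF...... | a=[1, 2] c=[0]
unlink(a): bitmap=F........ | c=[0]
create(a): bitmap=FF....... | a=[1] c=[0]

bitmap = FF.......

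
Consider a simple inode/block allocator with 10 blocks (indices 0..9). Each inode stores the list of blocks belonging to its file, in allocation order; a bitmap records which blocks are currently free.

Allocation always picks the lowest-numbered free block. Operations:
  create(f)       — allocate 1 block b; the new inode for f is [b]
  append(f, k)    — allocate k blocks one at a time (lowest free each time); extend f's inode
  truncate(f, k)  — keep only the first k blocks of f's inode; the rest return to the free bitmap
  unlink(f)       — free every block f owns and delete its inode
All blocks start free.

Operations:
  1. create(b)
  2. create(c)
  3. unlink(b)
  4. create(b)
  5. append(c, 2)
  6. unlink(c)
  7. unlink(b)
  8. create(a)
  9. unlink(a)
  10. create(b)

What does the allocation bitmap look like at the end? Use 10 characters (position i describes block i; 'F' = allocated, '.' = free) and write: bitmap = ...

bitmap = F.........

  1. create(b)  ⇒  F.........  {b→[0]}
  2. create(c)  ⇒  FF........  {b→[0]; c→[1]}
  3. unlink(b)  ⇒  .F........  {c→[1]}
  4. create(b)  ⇒  FF........  {b→[0]; c→[1]}
  5. append(c, 2)  ⇒  FFFF......  {b→[0]; c→[1, 2, 3]}
  6. unlink(c)  ⇒  F.........  {b→[0]}
  7. unlink(b)  ⇒  ..........  {}
  8. create(a)  ⇒  F.........  {a→[0]}
  9. unlink(a)  ⇒  ..........  {}
  10. create(b)  ⇒  F.........  {b→[0]}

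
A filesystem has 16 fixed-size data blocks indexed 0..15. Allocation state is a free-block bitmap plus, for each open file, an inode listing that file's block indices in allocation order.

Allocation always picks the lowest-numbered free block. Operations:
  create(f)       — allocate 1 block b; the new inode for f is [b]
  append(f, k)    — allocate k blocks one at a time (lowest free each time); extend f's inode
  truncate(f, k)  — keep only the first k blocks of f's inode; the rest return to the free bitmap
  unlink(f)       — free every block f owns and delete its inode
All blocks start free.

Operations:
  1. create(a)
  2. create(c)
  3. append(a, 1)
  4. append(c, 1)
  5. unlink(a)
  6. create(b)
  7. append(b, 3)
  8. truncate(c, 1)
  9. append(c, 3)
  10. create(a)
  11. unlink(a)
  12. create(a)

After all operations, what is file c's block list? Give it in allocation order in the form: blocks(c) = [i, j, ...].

blocks(c) = [1, 3, 6, 7]

[1] create(a) — a=0 (map F...............)
[2] create(c) — a=0 c=1 (map FF..............)
[3] append(a, 1) — a=0,2 c=1 (map FFF.............)
[4] append(c, 1) — a=0,2 c=1,3 (map FFFF............)
[5] unlink(a) — c=1,3 (map .F.F............)
[6] create(b) — b=0 c=1,3 (map FF.F............)
[7] append(b, 3) — b=0,2,4,5 c=1,3 (map FFFFFF..........)
[8] truncate(c, 1) — b=0,2,4,5 c=1 (map FFF.FF..........)
[9] append(c, 3) — b=0,2,4,5 c=1,3,6,7 (map FFFFFFFF........)
[10] create(a) — a=8 b=0,2,4,5 c=1,3,6,7 (map FFFFFFFFF.......)
[11] unlink(a) — b=0,2,4,5 c=1,3,6,7 (map FFFFFFFF........)
[12] create(a) — a=8 b=0,2,4,5 c=1,3,6,7 (map FFFFFFFFF.......)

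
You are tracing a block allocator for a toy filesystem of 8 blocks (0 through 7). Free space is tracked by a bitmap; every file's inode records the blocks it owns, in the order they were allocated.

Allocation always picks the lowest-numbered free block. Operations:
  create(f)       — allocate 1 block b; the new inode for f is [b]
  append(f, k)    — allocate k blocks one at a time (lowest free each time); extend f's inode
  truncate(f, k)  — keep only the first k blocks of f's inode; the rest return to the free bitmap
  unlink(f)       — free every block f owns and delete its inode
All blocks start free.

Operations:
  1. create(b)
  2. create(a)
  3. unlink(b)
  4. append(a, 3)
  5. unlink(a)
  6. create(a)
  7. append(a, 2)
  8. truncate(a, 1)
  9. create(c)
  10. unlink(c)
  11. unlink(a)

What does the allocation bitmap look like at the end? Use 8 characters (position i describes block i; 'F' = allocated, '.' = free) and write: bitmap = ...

[1] create(b) — b=0 (map F.......)
[2] create(a) — a=1 b=0 (map FF......)
[3] unlink(b) — a=1 (map .F......)
[4] append(a, 3) — a=1,0,2,3 (map FFFF....)
[5] unlink(a) —  (map ........)
[6] create(a) — a=0 (map F.......)
[7] append(a, 2) — a=0,1,2 (map FFF.....)
[8] truncate(a, 1) — a=0 (map F.......)
[9] create(c) — a=0 c=1 (map FF......)
[10] unlink(c) — a=0 (map F.......)
[11] unlink(a) —  (map ........)

bitmap = ........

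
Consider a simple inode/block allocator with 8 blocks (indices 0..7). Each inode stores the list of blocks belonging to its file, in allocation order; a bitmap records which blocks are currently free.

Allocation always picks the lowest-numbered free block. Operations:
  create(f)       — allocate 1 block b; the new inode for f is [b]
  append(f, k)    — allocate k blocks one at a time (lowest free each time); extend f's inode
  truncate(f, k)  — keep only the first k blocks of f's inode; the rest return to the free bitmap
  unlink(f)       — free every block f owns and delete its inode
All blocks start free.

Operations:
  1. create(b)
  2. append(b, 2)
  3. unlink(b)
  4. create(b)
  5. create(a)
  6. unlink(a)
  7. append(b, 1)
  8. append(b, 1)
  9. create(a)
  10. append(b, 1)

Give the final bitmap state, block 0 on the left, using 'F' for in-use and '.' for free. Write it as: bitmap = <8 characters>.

bitmap = FFFFF...

create(b): bitmap=F....... | b=[0]
append(b, 2): bitmap=FFF..... | b=[0, 1, 2]
unlink(b): bitmap=........ | 
create(b): bitmap=F....... | b=[0]
create(a): bitmap=FF...... | a=[1] b=[0]
unlink(a): bitmap=F....... | b=[0]
append(b, 1): bitmap=FF...... | b=[0, 1]
append(b, 1): bitmap=FFF..... | b=[0, 1, 2]
create(a): bitmap=FFFF.... | a=[3] b=[0, 1, 2]
append(b, 1): bitmap=FFFFF... | a=[3] b=[0, 1, 2, 4]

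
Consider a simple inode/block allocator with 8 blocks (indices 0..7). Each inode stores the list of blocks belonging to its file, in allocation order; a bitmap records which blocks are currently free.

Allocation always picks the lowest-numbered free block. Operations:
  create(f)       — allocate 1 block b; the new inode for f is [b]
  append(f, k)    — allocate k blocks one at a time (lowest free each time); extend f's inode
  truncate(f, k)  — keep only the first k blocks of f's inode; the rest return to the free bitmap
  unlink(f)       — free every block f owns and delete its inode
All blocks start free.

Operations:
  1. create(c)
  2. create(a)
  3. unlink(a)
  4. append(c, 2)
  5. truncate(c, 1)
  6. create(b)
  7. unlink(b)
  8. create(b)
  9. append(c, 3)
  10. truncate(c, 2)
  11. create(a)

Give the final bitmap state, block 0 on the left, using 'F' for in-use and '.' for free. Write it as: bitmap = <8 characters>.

bitmap = FFFF....

after create(c) → c:[0]  free=[F.......]
after create(a) → a:[1], c:[0]  free=[FF......]
after unlink(a) → c:[0]  free=[F.......]
after append(c, 2) → c:[0, 1, 2]  free=[FFF.....]
after truncate(c, 1) → c:[0]  free=[F.......]
after create(b) → b:[1], c:[0]  free=[FF......]
after unlink(b) → c:[0]  free=[F.......]
after create(b) → b:[1], c:[0]  free=[FF......]
after append(c, 3) → b:[1], c:[0, 2, 3, 4]  free=[FFFFF...]
after truncate(c, 2) → b:[1], c:[0, 2]  free=[FFF.....]
after create(a) → a:[3], b:[1], c:[0, 2]  free=[FFFF....]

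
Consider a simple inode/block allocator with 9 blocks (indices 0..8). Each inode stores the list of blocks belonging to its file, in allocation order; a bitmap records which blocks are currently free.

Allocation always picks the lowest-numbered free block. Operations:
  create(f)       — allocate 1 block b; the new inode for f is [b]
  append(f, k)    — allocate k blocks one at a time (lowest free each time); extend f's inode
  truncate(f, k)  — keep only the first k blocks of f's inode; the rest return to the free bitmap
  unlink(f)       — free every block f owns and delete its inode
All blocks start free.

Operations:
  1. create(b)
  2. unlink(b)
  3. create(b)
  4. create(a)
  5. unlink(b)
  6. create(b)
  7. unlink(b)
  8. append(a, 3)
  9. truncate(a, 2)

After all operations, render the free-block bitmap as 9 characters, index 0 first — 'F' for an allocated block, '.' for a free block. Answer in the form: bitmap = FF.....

after create(b) → b:[0]  free=[F........]
after unlink(b) →   free=[.........]
after create(b) → b:[0]  free=[F........]
after create(a) → a:[1], b:[0]  free=[FF.......]
after unlink(b) → a:[1]  free=[.F.......]
after create(b) → a:[1], b:[0]  free=[FF.......]
after unlink(b) → a:[1]  free=[.F.......]
after append(a, 3) → a:[1, 0, 2, 3]  free=[FFFF.....]
after truncate(a, 2) → a:[1, 0]  free=[FF.......]

bitmap = FF.......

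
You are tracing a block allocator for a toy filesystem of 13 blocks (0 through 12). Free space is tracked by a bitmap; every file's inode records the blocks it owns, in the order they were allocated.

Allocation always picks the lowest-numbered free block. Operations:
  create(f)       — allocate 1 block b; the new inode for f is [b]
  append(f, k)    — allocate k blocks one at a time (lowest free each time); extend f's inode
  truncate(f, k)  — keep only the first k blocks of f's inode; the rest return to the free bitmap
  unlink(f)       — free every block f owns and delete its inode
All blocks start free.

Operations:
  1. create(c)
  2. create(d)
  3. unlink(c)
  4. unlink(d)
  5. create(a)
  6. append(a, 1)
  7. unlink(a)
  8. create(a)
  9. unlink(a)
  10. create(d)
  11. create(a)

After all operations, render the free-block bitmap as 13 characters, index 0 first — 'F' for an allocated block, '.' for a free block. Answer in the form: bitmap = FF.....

  1. create(c)  ⇒  F............  {c→[0]}
  2. create(d)  ⇒  FF...........  {c→[0]; d→[1]}
  3. unlink(c)  ⇒  .F...........  {d→[1]}
  4. unlink(d)  ⇒  .............  {}
  5. create(a)  ⇒  F............  {a→[0]}
  6. append(a, 1)  ⇒  FF...........  {a→[0, 1]}
  7. unlink(a)  ⇒  .............  {}
  8. create(a)  ⇒  F............  {a→[0]}
  9. unlink(a)  ⇒  .............  {}
  10. create(d)  ⇒  F............  {d→[0]}
  11. create(a)  ⇒  FF...........  {a→[1]; d→[0]}

bitmap = FF...........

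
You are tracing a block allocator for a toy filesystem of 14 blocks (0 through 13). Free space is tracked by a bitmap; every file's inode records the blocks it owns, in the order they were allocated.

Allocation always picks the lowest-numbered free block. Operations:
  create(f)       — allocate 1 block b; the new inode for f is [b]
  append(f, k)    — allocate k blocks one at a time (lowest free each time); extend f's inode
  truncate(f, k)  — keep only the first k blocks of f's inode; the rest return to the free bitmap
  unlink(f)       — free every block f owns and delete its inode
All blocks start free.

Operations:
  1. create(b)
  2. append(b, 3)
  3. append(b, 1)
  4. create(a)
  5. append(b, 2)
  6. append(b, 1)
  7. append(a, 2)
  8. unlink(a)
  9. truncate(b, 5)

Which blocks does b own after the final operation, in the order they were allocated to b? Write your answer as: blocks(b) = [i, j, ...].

blocks(b) = [0, 1, 2, 3, 4]

after create(b) → b:[0]  free=[F.............]
after append(b, 3) → b:[0, 1, 2, 3]  free=[FFFF..........]
after append(b, 1) → b:[0, 1, 2, 3, 4]  free=[FFFFF.........]
after create(a) → a:[5], b:[0, 1, 2, 3, 4]  free=[FFFFFF........]
after append(b, 2) → a:[5], b:[0, 1, 2, 3, 4, 6, 7]  free=[FFFFFFFF......]
after append(b, 1) → a:[5], b:[0, 1, 2, 3, 4, 6, 7, 8]  free=[FFFFFFFFF.....]
after append(a, 2) → a:[5, 9, 10], b:[0, 1, 2, 3, 4, 6, 7, 8]  free=[FFFFFFFFFFF...]
after unlink(a) → b:[0, 1, 2, 3, 4, 6, 7, 8]  free=[FFFFF.FFF.....]
after truncate(b, 5) → b:[0, 1, 2, 3, 4]  free=[FFFFF.........]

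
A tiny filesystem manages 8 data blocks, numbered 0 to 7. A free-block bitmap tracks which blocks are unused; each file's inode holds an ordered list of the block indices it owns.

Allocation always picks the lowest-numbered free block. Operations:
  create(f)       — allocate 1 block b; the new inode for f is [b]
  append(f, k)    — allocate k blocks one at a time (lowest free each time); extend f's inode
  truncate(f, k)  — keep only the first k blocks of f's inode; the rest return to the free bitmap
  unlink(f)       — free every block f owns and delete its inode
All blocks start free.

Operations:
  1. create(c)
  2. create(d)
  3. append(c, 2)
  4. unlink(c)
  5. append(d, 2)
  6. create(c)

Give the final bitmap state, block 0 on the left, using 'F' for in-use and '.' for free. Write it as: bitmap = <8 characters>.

bitmap = FFFF....

[1] create(c) — c=0 (map F.......)
[2] create(d) — c=0 d=1 (map FF......)
[3] append(c, 2) — c=0,2,3 d=1 (map FFFF....)
[4] unlink(c) — d=1 (map .F......)
[5] append(d, 2) — d=1,0,2 (map FFF.....)
[6] create(c) — c=3 d=1,0,2 (map FFFF....)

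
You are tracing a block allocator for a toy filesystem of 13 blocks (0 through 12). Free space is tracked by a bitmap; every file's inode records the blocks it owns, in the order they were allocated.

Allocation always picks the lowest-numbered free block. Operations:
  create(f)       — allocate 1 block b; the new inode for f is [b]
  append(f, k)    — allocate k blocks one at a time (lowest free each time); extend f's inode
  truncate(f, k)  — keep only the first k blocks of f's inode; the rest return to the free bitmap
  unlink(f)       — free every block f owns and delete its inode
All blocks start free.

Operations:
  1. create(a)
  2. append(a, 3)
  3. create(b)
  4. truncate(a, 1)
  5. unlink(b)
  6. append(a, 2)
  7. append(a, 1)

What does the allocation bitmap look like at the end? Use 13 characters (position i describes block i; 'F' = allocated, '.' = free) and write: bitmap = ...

  1. create(a)  ⇒  F............  {a→[0]}
  2. append(a, 3)  ⇒  FFFF.........  {a→[0, 1, 2, 3]}
  3. create(b)  ⇒  FFFFF........  {a→[0, 1, 2, 3]; b→[4]}
  4. truncate(a, 1)  ⇒  F...F........  {a→[0]; b→[4]}
  5. unlink(b)  ⇒  F............  {a→[0]}
  6. append(a, 2)  ⇒  FFF..........  {a→[0, 1, 2]}
  7. append(a, 1)  ⇒  FFFF.........  {a→[0, 1, 2, 3]}

bitmap = FFFF.........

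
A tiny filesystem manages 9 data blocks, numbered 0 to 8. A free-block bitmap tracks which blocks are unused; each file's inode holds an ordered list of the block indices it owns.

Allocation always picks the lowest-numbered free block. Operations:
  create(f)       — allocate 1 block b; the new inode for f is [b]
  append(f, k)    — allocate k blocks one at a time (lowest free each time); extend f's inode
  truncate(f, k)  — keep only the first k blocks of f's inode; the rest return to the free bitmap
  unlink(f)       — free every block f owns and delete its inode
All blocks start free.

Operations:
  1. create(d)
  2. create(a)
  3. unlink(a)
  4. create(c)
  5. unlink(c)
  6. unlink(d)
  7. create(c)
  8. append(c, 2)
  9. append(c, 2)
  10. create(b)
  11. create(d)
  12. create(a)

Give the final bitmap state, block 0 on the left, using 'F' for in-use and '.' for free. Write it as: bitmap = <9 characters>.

create(d): bitmap=F........ | d=[0]
create(a): bitmap=FF....... | a=[1] d=[0]
unlink(a): bitmap=F........ | d=[0]
create(c): bitmap=FF....... | c=[1] d=[0]
unlink(c): bitmap=F........ | d=[0]
unlink(d): bitmap=......... | 
create(c): bitmap=F........ | c=[0]
append(c, 2): bitmap=FFF...... | c=[0, 1, 2]
append(c, 2): bitmap=FFFFF.... | c=[0, 1, 2, 3, 4]
create(b): bitmap=FFFFFF... | b=[5] c=[0, 1, 2, 3, 4]
create(d): bitmap=FFFFFFF.. | b=[5] c=[0, 1, 2, 3, 4] d=[6]
create(a): bitmap=FFFFFFFF. | a=[7] b=[5] c=[0, 1, 2, 3, 4] d=[6]

bitmap = FFFFFFFF.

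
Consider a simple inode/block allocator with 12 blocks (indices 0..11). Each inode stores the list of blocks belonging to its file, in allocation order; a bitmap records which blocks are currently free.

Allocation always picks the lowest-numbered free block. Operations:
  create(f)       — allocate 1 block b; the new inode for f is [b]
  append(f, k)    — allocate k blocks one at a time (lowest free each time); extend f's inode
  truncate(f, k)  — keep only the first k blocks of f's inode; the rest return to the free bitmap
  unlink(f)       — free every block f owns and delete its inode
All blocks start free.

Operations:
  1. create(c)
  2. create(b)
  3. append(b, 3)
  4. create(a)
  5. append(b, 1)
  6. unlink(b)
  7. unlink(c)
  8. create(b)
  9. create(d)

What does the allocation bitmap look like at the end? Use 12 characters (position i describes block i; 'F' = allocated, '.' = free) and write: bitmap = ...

bitmap = FF...F......

[1] create(c) — c=0 (map F...........)
[2] create(b) — b=1 c=0 (map FF..........)
[3] append(b, 3) — b=1,2,3,4 c=0 (map FFFFF.......)
[4] create(a) — a=5 b=1,2,3,4 c=0 (map FFFFFF......)
[5] append(b, 1) — a=5 b=1,2,3,4,6 c=0 (map FFFFFFF.....)
[6] unlink(b) — a=5 c=0 (map F....F......)
[7] unlink(c) — a=5 (map .....F......)
[8] create(b) — a=5 b=0 (map F....F......)
[9] create(d) — a=5 b=0 d=1 (map FF...F......)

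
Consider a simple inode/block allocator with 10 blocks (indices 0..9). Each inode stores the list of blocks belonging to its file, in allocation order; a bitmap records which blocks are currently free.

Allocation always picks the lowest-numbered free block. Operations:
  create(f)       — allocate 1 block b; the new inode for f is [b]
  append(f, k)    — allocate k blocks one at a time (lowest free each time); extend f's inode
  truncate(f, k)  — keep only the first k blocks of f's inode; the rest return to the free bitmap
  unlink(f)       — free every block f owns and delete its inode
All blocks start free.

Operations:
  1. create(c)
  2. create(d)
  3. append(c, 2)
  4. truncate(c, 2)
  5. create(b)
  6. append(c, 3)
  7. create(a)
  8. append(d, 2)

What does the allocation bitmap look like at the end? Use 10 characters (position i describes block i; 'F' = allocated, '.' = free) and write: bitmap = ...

create(c): bitmap=F......... | c=[0]
create(d): bitmap=FF........ | c=[0] d=[1]
append(c, 2): bitmap=FFFF...... | c=[0, 2, 3] d=[1]
truncate(c, 2): bitmap=FFF....... | c=[0, 2] d=[1]
create(b): bitmap=FFFF...... | b=[3] c=[0, 2] d=[1]
append(c, 3): bitmap=FFFFFFF... | b=[3] c=[0, 2, 4, 5, 6] d=[1]
create(a): bitmap=FFFFFFFF.. | a=[7] b=[3] c=[0, 2, 4, 5, 6] d=[1]
append(d, 2): bitmap=FFFFFFFFFF | a=[7] b=[3] c=[0, 2, 4, 5, 6] d=[1, 8, 9]

bitmap = FFFFFFFFFF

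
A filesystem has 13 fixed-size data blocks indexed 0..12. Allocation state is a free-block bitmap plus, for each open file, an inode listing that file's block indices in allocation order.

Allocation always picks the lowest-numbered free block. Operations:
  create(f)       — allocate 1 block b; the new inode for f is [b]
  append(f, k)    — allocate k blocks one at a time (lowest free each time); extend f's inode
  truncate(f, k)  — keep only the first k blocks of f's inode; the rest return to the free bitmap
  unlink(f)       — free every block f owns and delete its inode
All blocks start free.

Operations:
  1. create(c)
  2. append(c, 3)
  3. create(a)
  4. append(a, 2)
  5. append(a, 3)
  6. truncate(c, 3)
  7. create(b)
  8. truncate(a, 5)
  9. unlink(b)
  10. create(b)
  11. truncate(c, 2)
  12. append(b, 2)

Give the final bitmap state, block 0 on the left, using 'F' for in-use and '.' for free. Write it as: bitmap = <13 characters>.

after create(c) → c:[0]  free=[F............]
after append(c, 3) → c:[0, 1, 2, 3]  free=[FFFF.........]
after create(a) → a:[4], c:[0, 1, 2, 3]  free=[FFFFF........]
after append(a, 2) → a:[4, 5, 6], c:[0, 1, 2, 3]  free=[FFFFFFF......]
after append(a, 3) → a:[4, 5, 6, 7, 8, 9], c:[0, 1, 2, 3]  free=[FFFFFFFFFF...]
after truncate(c, 3) → a:[4, 5, 6, 7, 8, 9], c:[0, 1, 2]  free=[FFF.FFFFFF...]
after create(b) → a:[4, 5, 6, 7, 8, 9], b:[3], c:[0, 1, 2]  free=[FFFFFFFFFF...]
after truncate(a, 5) → a:[4, 5, 6, 7, 8], b:[3], c:[0, 1, 2]  free=[FFFFFFFFF....]
after unlink(b) → a:[4, 5, 6, 7, 8], c:[0, 1, 2]  free=[FFF.FFFFF....]
after create(b) → a:[4, 5, 6, 7, 8], b:[3], c:[0, 1, 2]  free=[FFFFFFFFF....]
after truncate(c, 2) → a:[4, 5, 6, 7, 8], b:[3], c:[0, 1]  free=[FF.FFFFFF....]
after append(b, 2) → a:[4, 5, 6, 7, 8], b:[3, 2, 9], c:[0, 1]  free=[FFFFFFFFFF...]

bitmap = FFFFFFFFFF...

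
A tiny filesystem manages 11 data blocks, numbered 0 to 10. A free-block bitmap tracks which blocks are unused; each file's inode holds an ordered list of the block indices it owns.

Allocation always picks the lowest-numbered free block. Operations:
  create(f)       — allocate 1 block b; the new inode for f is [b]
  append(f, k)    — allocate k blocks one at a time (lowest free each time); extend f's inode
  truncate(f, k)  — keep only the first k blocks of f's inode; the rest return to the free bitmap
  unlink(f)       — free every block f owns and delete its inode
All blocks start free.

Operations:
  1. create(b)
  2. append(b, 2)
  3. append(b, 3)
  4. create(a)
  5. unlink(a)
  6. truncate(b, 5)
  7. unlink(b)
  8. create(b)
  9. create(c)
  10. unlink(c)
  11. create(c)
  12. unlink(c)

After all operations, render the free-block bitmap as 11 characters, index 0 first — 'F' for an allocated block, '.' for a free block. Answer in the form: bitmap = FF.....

after create(b) → b:[0]  free=[F..........]
after append(b, 2) → b:[0, 1, 2]  free=[FFF........]
after append(b, 3) → b:[0, 1, 2, 3, 4, 5]  free=[FFFFFF.....]
after create(a) → a:[6], b:[0, 1, 2, 3, 4, 5]  free=[FFFFFFF....]
after unlink(a) → b:[0, 1, 2, 3, 4, 5]  free=[FFFFFF.....]
after truncate(b, 5) → b:[0, 1, 2, 3, 4]  free=[FFFFF......]
after unlink(b) →   free=[...........]
after create(b) → b:[0]  free=[F..........]
after create(c) → b:[0], c:[1]  free=[FF.........]
after unlink(c) → b:[0]  free=[F..........]
after create(c) → b:[0], c:[1]  free=[FF.........]
after unlink(c) → b:[0]  free=[F..........]

bitmap = F..........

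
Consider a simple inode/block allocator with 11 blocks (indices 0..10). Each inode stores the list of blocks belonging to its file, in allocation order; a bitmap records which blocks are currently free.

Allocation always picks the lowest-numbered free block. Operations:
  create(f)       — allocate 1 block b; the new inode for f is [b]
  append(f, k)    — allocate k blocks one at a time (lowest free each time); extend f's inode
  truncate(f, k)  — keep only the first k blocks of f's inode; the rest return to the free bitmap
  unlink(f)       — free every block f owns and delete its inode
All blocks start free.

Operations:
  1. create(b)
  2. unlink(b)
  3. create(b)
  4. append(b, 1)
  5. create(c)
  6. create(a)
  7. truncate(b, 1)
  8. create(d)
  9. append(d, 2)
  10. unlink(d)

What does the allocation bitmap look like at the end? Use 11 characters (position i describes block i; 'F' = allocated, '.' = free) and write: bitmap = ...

bitmap = F.FF.......

[1] create(b) — b=0 (map F..........)
[2] unlink(b) —  (map ...........)
[3] create(b) — b=0 (map F..........)
[4] append(b, 1) — b=0,1 (map FF.........)
[5] create(c) — b=0,1 c=2 (map FFF........)
[6] create(a) — a=3 b=0,1 c=2 (map FFFF.......)
[7] truncate(b, 1) — a=3 b=0 c=2 (map F.FF.......)
[8] create(d) — a=3 b=0 c=2 d=1 (map FFFF.......)
[9] append(d, 2) — a=3 b=0 c=2 d=1,4,5 (map FFFFFF.....)
[10] unlink(d) — a=3 b=0 c=2 (map F.FF.......)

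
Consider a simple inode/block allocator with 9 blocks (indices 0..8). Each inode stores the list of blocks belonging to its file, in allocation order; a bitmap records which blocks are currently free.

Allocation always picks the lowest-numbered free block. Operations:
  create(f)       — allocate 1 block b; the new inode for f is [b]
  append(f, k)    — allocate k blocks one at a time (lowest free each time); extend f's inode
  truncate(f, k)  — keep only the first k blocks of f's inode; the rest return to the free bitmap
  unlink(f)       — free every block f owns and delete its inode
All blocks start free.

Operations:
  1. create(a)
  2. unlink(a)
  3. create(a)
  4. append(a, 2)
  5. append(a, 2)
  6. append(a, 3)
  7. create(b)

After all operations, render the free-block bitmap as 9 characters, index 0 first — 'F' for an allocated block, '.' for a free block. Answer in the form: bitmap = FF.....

[1] create(a) — a=0 (map F........)
[2] unlink(a) —  (map .........)
[3] create(a) — a=0 (map F........)
[4] append(a, 2) — a=0,1,2 (map FFF......)
[5] append(a, 2) — a=0,1,2,3,4 (map FFFFF....)
[6] append(a, 3) — a=0,1,2,3,4,5,6,7 (map FFFFFFFF.)
[7] create(b) — a=0,1,2,3,4,5,6,7 b=8 (map FFFFFFFFF)

bitmap = FFFFFFFFF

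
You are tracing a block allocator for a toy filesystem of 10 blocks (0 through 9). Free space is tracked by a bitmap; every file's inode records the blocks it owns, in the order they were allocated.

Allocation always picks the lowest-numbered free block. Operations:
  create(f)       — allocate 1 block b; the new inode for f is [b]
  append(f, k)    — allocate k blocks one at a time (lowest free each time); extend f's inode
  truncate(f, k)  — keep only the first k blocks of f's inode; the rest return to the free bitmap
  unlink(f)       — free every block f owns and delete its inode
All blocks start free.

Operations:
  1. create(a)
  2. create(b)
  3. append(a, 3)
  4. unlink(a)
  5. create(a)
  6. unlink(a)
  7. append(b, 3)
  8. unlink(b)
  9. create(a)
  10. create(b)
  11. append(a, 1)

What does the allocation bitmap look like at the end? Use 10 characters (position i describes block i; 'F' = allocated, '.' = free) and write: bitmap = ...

bitmap = FFF.......

after create(a) → a:[0]  free=[F.........]
after create(b) → a:[0], b:[1]  free=[FF........]
after append(a, 3) → a:[0, 2, 3, 4], b:[1]  free=[FFFFF.....]
after unlink(a) → b:[1]  free=[.F........]
after create(a) → a:[0], b:[1]  free=[FF........]
after unlink(a) → b:[1]  free=[.F........]
after append(b, 3) → b:[1, 0, 2, 3]  free=[FFFF......]
after unlink(b) →   free=[..........]
after create(a) → a:[0]  free=[F.........]
after create(b) → a:[0], b:[1]  free=[FF........]
after append(a, 1) → a:[0, 2], b:[1]  free=[FFF.......]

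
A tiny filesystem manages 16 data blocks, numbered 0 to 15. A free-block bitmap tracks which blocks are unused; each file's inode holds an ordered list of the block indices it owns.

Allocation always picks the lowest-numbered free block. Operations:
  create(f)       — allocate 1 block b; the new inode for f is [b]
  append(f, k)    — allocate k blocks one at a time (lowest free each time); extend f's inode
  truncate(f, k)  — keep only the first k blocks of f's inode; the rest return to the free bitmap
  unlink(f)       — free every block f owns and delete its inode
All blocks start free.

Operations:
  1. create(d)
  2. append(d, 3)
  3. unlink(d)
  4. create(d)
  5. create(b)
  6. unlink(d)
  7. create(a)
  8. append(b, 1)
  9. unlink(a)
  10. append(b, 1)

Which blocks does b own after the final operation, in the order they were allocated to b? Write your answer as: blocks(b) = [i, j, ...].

[1] create(d) — d=0 (map F...............)
[2] append(d, 3) — d=0,1,2,3 (map FFFF............)
[3] unlink(d) —  (map ................)
[4] create(d) — d=0 (map F...............)
[5] create(b) — b=1 d=0 (map FF..............)
[6] unlink(d) — b=1 (map .F..............)
[7] create(a) — a=0 b=1 (map FF..............)
[8] append(b, 1) — a=0 b=1,2 (map FFF.............)
[9] unlink(a) — b=1,2 (map .FF.............)
[10] append(b, 1) — b=1,2,0 (map FFF.............)

blocks(b) = [1, 2, 0]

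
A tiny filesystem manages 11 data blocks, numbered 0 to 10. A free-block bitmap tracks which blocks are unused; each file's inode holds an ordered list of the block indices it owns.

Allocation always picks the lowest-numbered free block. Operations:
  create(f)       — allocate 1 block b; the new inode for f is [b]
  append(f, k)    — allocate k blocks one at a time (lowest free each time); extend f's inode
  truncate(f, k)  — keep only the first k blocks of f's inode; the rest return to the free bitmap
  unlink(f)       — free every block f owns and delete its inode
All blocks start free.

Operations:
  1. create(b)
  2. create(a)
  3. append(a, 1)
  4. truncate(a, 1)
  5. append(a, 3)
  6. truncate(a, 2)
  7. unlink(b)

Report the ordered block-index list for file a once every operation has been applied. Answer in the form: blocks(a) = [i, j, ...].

blocks(a) = [1, 2]

create(b): bitmap=F.......... | b=[0]
create(a): bitmap=FF......... | a=[1] b=[0]
append(a, 1): bitmap=FFF........ | a=[1, 2] b=[0]
truncate(a, 1): bitmap=FF......... | a=[1] b=[0]
append(a, 3): bitmap=FFFFF...... | a=[1, 2, 3, 4] b=[0]
truncate(a, 2): bitmap=FFF........ | a=[1, 2] b=[0]
unlink(b): bitmap=.FF........ | a=[1, 2]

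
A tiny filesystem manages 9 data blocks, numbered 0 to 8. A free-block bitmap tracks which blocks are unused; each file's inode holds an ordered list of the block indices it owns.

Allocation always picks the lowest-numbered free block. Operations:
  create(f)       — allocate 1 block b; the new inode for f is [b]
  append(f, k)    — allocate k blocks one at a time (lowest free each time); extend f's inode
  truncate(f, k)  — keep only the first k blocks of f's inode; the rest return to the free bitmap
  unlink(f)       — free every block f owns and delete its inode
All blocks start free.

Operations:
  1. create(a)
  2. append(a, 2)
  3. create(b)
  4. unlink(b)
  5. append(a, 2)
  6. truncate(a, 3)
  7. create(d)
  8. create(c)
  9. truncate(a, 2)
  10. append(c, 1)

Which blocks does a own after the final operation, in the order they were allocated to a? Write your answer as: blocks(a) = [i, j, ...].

blocks(a) = [0, 1]

  1. create(a)  ⇒  F........  {a→[0]}
  2. append(a, 2)  ⇒  FFF......  {a→[0, 1, 2]}
  3. create(b)  ⇒  FFFF.....  {a→[0, 1, 2]; b→[3]}
  4. unlink(b)  ⇒  FFF......  {a→[0, 1, 2]}
  5. append(a, 2)  ⇒  FFFFF....  {a→[0, 1, 2, 3, 4]}
  6. truncate(a, 3)  ⇒  FFF......  {a→[0, 1, 2]}
  7. create(d)  ⇒  FFFF.....  {a→[0, 1, 2]; d→[3]}
  8. create(c)  ⇒  FFFFF....  {a→[0, 1, 2]; c→[4]; d→[3]}
  9. truncate(a, 2)  ⇒  FF.FF....  {a→[0, 1]; c→[4]; d→[3]}
  10. append(c, 1)  ⇒  FFFFF....  {a→[0, 1]; c→[4, 2]; d→[3]}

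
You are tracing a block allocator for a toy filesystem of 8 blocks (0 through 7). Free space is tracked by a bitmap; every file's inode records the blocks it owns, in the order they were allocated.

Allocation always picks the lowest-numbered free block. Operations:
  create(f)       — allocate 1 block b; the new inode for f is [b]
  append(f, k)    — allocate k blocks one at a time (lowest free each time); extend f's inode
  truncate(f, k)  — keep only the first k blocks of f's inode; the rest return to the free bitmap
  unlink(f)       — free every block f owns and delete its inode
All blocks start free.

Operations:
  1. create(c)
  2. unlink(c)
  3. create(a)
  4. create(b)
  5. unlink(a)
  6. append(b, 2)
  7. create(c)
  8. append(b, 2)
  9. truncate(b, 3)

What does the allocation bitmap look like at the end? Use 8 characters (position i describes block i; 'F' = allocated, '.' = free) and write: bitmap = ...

bitmap = FFFF....

after create(c) → c:[0]  free=[F.......]
after unlink(c) →   free=[........]
after create(a) → a:[0]  free=[F.......]
after create(b) → a:[0], b:[1]  free=[FF......]
after unlink(a) → b:[1]  free=[.F......]
after append(b, 2) → b:[1, 0, 2]  free=[FFF.....]
after create(c) → b:[1, 0, 2], c:[3]  free=[FFFF....]
after append(b, 2) → b:[1, 0, 2, 4, 5], c:[3]  free=[FFFFFF..]
after truncate(b, 3) → b:[1, 0, 2], c:[3]  free=[FFFF....]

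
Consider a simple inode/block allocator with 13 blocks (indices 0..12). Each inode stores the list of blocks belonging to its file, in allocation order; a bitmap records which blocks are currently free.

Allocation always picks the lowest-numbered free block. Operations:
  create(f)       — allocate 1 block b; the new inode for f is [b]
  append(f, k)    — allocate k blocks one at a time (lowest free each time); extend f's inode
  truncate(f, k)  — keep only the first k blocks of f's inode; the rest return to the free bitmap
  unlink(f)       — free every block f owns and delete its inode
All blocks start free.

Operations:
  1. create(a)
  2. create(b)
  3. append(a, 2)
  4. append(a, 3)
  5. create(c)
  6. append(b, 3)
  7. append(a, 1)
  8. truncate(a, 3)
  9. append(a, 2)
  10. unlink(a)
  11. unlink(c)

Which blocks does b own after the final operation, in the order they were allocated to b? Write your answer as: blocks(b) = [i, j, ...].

after create(a) → a:[0]  free=[F............]
after create(b) → a:[0], b:[1]  free=[FF...........]
after append(a, 2) → a:[0, 2, 3], b:[1]  free=[FFFF.........]
after append(a, 3) → a:[0, 2, 3, 4, 5, 6], b:[1]  free=[FFFFFFF......]
after create(c) → a:[0, 2, 3, 4, 5, 6], b:[1], c:[7]  free=[FFFFFFFF.....]
after append(b, 3) → a:[0, 2, 3, 4, 5, 6], b:[1, 8, 9, 10], c:[7]  free=[FFFFFFFFFFF..]
after append(a, 1) → a:[0, 2, 3, 4, 5, 6, 11], b:[1, 8, 9, 10], c:[7]  free=[FFFFFFFFFFFF.]
after truncate(a, 3) → a:[0, 2, 3], b:[1, 8, 9, 10], c:[7]  free=[FFFF...FFFF..]
after append(a, 2) → a:[0, 2, 3, 4, 5], b:[1, 8, 9, 10], c:[7]  free=[FFFFFF.FFFF..]
after unlink(a) → b:[1, 8, 9, 10], c:[7]  free=[.F.....FFFF..]
after unlink(c) → b:[1, 8, 9, 10]  free=[.F......FFF..]

blocks(b) = [1, 8, 9, 10]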